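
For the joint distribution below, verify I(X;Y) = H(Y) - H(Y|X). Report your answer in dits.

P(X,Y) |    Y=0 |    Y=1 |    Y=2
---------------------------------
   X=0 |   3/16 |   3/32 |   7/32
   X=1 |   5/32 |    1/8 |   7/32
I(X;Y) = 0.0016 dits

Mutual information has multiple equivalent forms:
- I(X;Y) = H(X) - H(X|Y)
- I(X;Y) = H(Y) - H(Y|X)
- I(X;Y) = H(X) + H(Y) - H(X,Y)

Computing all quantities:
H(X) = 0.3010, H(Y) = 0.4609, H(X,Y) = 0.7603
H(X|Y) = 0.2994, H(Y|X) = 0.4593

Verification:
H(X) - H(X|Y) = 0.3010 - 0.2994 = 0.0016
H(Y) - H(Y|X) = 0.4609 - 0.4593 = 0.0016
H(X) + H(Y) - H(X,Y) = 0.3010 + 0.4609 - 0.7603 = 0.0016

All forms give I(X;Y) = 0.0016 dits. ✓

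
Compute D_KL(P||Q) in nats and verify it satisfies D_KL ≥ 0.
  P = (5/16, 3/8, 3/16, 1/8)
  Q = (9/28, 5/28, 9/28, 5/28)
0.1238 nats

KL divergence satisfies the Gibbs inequality: D_KL(P||Q) ≥ 0 for all distributions P, Q.

D_KL(P||Q) = Σ p(x) log(p(x)/q(x))
Term by term:
  x=0: 5/16 × log_e[(5/16)/(9/28)] = -0.0088
  x=1: 3/8 × log_e[(3/8)/(5/28)] = 0.2782
  x=2: 3/16 × log_e[(3/16)/(9/28)] = -0.1011
  x=3: 1/8 × log_e[(1/8)/(5/28)] = -0.0446
D_KL(P||Q) = 0.1238 nats

D_KL(P||Q) = 0.1238 ≥ 0 ✓

This non-negativity is a fundamental property: relative entropy cannot be negative because it measures how different Q is from P.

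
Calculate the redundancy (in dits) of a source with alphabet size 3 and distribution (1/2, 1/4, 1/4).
0.0256 dits

Redundancy measures how far a source is from maximum entropy:
R = H_max - H(X)

Maximum entropy for 3 symbols: H_max = log_10(3) = 0.4771 dits
Actual entropy: H(X) = 0.4515 dits
Redundancy: R = 0.4771 - 0.4515 = 0.0256 dits

This redundancy represents potential for compression: the source could be compressed by 0.0256 dits per symbol.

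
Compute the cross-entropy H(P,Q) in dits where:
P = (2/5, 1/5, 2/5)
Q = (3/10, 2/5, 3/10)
0.4979 dits

Cross-entropy: H(P,Q) = -Σ p(x) log q(x)

Alternatively: H(P,Q) = H(P) + D_KL(P||Q)
H(P) = 0.4581 dits
D_KL(P||Q) = 0.0397 dits

H(P,Q) = 0.4581 + 0.0397 = 0.4979 dits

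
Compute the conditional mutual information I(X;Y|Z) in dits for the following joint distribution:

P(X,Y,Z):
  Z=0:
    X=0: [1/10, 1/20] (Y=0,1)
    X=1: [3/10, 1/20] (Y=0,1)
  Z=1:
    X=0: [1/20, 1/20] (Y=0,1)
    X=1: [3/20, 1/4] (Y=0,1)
0.0060 dits

Conditional mutual information: I(X;Y|Z) = H(X|Z) + H(Y|Z) - H(X,Y|Z)

H(Z) = 0.3010
H(X,Z) = 0.5423 → H(X|Z) = 0.2413
H(Y,Z) = 0.5558 → H(Y|Z) = 0.2548
H(X,Y,Z) = 0.7912 → H(X,Y|Z) = 0.4901

I(X;Y|Z) = 0.2413 + 0.2548 - 0.4901 = 0.0060 dits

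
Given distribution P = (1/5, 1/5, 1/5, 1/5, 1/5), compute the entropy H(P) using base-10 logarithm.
0.6990 dits

Shannon entropy is H(X) = -Σ p(x) log p(x).

For P = (1/5, 1/5, 1/5, 1/5, 1/5):
H = -1/5 × log_10(1/5) -1/5 × log_10(1/5) -1/5 × log_10(1/5) -1/5 × log_10(1/5) -1/5 × log_10(1/5)
H = 0.6990 dits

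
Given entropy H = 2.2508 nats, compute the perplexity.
9.4953

Perplexity is e^H (or exp(H) for natural log).

H = 2.2508 nats
Perplexity = e^2.2508 = 9.4953

Interpretation: The model's uncertainty is equivalent to choosing uniformly among 9.5 options.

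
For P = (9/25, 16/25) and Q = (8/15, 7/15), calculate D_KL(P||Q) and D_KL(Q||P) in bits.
D_KL(P||Q) = 0.0875, D_KL(Q||P) = 0.0898

KL divergence is not symmetric: D_KL(P||Q) ≠ D_KL(Q||P) in general.

D_KL(P||Q) = 0.0875 bits
D_KL(Q||P) = 0.0898 bits

No, they are not equal!

This asymmetry is why KL divergence is not a true distance metric.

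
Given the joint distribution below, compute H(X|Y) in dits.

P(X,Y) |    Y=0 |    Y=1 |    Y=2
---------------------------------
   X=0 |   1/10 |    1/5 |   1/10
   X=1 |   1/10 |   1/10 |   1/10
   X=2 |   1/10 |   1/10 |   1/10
0.4669 dits

Using the chain rule: H(X|Y) = H(X,Y) - H(Y)

First, compute H(X,Y) = 0.9398 dits

Marginal P(Y) = (3/10, 2/5, 3/10)
H(Y) = 0.4729 dits

H(X|Y) = H(X,Y) - H(Y) = 0.9398 - 0.4729 = 0.4669 dits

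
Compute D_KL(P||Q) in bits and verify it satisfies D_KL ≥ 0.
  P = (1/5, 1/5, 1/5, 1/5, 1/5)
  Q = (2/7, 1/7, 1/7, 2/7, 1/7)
0.0854 bits

KL divergence satisfies the Gibbs inequality: D_KL(P||Q) ≥ 0 for all distributions P, Q.

D_KL(P||Q) = Σ p(x) log(p(x)/q(x))
Term by term:
  x=0: 1/5 × log_2[(1/5)/(2/7)] = -0.1029
  x=1: 1/5 × log_2[(1/5)/(1/7)] = 0.0971
  x=2: 1/5 × log_2[(1/5)/(1/7)] = 0.0971
  x=3: 1/5 × log_2[(1/5)/(2/7)] = -0.1029
  x=4: 1/5 × log_2[(1/5)/(1/7)] = 0.0971
D_KL(P||Q) = 0.0854 bits

D_KL(P||Q) = 0.0854 ≥ 0 ✓

This non-negativity is a fundamental property: relative entropy cannot be negative because it measures how different Q is from P.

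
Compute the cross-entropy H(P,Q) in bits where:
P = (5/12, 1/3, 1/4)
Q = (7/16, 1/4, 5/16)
1.5831 bits

Cross-entropy: H(P,Q) = -Σ p(x) log q(x)

Alternatively: H(P,Q) = H(P) + D_KL(P||Q)
H(P) = 1.5546 bits
D_KL(P||Q) = 0.0285 bits

H(P,Q) = 1.5546 + 0.0285 = 1.5831 bits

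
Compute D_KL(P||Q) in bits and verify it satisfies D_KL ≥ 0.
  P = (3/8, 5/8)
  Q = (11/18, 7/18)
0.1636 bits

KL divergence satisfies the Gibbs inequality: D_KL(P||Q) ≥ 0 for all distributions P, Q.

D_KL(P||Q) = Σ p(x) log(p(x)/q(x))
Term by term:
  x=0: 3/8 × log_2[(3/8)/(11/18)] = -0.2642
  x=1: 5/8 × log_2[(5/8)/(7/18)] = 0.4278
D_KL(P||Q) = 0.1636 bits

D_KL(P||Q) = 0.1636 ≥ 0 ✓

This non-negativity is a fundamental property: relative entropy cannot be negative because it measures how different Q is from P.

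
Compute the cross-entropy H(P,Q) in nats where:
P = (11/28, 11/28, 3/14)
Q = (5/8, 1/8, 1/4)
1.2986 nats

Cross-entropy: H(P,Q) = -Σ p(x) log q(x)

Alternatively: H(P,Q) = H(P) + D_KL(P||Q)
H(P) = 1.0642 nats
D_KL(P||Q) = 0.2344 nats

H(P,Q) = 1.0642 + 0.2344 = 1.2986 nats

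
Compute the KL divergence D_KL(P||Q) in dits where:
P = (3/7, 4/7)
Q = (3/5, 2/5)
0.0259 dits

KL divergence: D_KL(P||Q) = Σ p(x) log(p(x)/q(x))

Computing term by term:
  x=0: 3/7 × log_10[(3/7)/(3/5)] = 3/7 × -0.1461 = -0.0626
  x=1: 4/7 × log_10[(4/7)/(2/5)] = 4/7 × 0.1549 = 0.0885

D_KL(P||Q) = 0.0259 dits

Note: KL divergence is always non-negative and equals 0 iff P = Q.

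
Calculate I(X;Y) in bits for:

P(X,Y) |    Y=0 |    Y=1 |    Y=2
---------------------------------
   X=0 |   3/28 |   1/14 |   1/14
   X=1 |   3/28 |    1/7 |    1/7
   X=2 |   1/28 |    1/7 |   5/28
0.0670 bits

Mutual information: I(X;Y) = H(X) + H(Y) - H(X,Y)

Marginals:
P(X) = (1/4, 11/28, 5/14), H(X) = 1.5601 bits
P(Y) = (1/4, 5/14, 11/28), H(Y) = 1.5601 bits

Joint entropy: H(X,Y) = 3.0531 bits

I(X;Y) = 1.5601 + 1.5601 - 3.0531 = 0.0670 bits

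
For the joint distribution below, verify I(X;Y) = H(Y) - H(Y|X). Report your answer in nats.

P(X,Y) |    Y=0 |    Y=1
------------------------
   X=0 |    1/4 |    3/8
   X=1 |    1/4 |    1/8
I(X;Y) = 0.0338 nats

Mutual information has multiple equivalent forms:
- I(X;Y) = H(X) - H(X|Y)
- I(X;Y) = H(Y) - H(Y|X)
- I(X;Y) = H(X) + H(Y) - H(X,Y)

Computing all quantities:
H(X) = 0.6616, H(Y) = 0.6931, H(X,Y) = 1.3209
H(X|Y) = 0.6277, H(Y|X) = 0.6593

Verification:
H(X) - H(X|Y) = 0.6616 - 0.6277 = 0.0338
H(Y) - H(Y|X) = 0.6931 - 0.6593 = 0.0338
H(X) + H(Y) - H(X,Y) = 0.6616 + 0.6931 - 1.3209 = 0.0338

All forms give I(X;Y) = 0.0338 nats. ✓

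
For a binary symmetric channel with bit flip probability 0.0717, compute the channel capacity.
0.6278 bits

For a binary symmetric channel (BSC) with error probability p:
Capacity C = 1 - H(p) bits per symbol

where H(p) = -p log₂(p) - (1-p) log₂(1-p) is the binary entropy function.

H(0.0717) = 0.3722 bits
C = 1 - 0.3722 = 0.6278 bits per symbol

This means we can reliably transmit up to 0.6278 bits of information per channel use.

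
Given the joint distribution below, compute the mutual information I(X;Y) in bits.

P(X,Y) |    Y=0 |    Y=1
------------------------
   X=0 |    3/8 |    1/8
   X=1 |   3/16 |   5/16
0.1058 bits

Mutual information: I(X;Y) = H(X) + H(Y) - H(X,Y)

Marginals:
P(X) = (1/2, 1/2), H(X) = 1.0000 bits
P(Y) = (9/16, 7/16), H(Y) = 0.9887 bits

Joint entropy: H(X,Y) = 1.8829 bits

I(X;Y) = 1.0000 + 0.9887 - 1.8829 = 0.1058 bits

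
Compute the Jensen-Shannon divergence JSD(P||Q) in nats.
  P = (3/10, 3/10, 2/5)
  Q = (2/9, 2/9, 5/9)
0.0122 nats

Jensen-Shannon divergence is:
JSD(P||Q) = 0.5 × D_KL(P||M) + 0.5 × D_KL(Q||M)
where M = 0.5 × (P + Q) is the mixture distribution.

M = 0.5 × (3/10, 3/10, 2/5) + 0.5 × (2/9, 2/9, 5/9) = (0.261111, 0.261111, 0.477778)

D_KL(P||M) = 0.0122 nats
D_KL(Q||M) = 0.0121 nats

JSD(P||Q) = 0.5 × 0.0122 + 0.5 × 0.0121 = 0.0122 nats

Unlike KL divergence, JSD is symmetric and bounded: 0 ≤ JSD ≤ log(2).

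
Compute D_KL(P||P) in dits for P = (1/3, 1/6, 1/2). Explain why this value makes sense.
0.0000 dits

KL divergence satisfies the Gibbs inequality: D_KL(P||Q) ≥ 0 for all distributions P, Q.

D_KL(P||Q) = Σ p(x) log(p(x)/q(x))
Each term is p(x) × log_10(p(x)/p(x)) = p(x) × log_10(1) = 0, so the sum is 0.
D_KL(P||Q) = 0.0000 dits

When P = Q, the KL divergence is exactly 0, as there is no 'divergence' between identical distributions.

This non-negativity is a fundamental property: relative entropy cannot be negative because it measures how different Q is from P.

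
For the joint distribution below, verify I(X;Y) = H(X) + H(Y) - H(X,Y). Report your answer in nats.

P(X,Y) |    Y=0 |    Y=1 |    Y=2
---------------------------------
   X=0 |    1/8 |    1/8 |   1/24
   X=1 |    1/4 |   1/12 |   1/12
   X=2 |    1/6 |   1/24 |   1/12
I(X;Y) = 0.0379 nats

Mutual information has multiple equivalent forms:
- I(X;Y) = H(X) - H(X|Y)
- I(X;Y) = H(Y) - H(Y|X)
- I(X;Y) = H(X) + H(Y) - H(X,Y)

Computing all quantities:
H(X) = 1.0835, H(Y) = 1.0055, H(X,Y) = 2.0511
H(X|Y) = 1.0457, H(Y|X) = 0.9676

Verification:
H(X) - H(X|Y) = 1.0835 - 1.0457 = 0.0379
H(Y) - H(Y|X) = 1.0055 - 0.9676 = 0.0379
H(X) + H(Y) - H(X,Y) = 1.0835 + 1.0055 - 2.0511 = 0.0379

All forms give I(X;Y) = 0.0379 nats. ✓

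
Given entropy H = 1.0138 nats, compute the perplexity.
2.7561

Perplexity is e^H (or exp(H) for natural log).

H = 1.0138 nats
Perplexity = e^1.0138 = 2.7561

Interpretation: The model's uncertainty is equivalent to choosing uniformly among 2.8 options.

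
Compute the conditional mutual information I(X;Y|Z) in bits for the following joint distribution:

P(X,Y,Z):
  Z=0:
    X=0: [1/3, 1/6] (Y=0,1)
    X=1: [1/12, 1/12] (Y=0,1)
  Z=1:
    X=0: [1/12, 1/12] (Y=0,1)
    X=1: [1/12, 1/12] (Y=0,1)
0.0105 bits

Conditional mutual information: I(X;Y|Z) = H(X|Z) + H(Y|Z) - H(X,Y|Z)

H(Z) = 0.9183
H(X,Z) = 1.7925 → H(X|Z) = 0.8742
H(Y,Z) = 1.8879 → H(Y|Z) = 0.9696
H(X,Y,Z) = 2.7516 → H(X,Y|Z) = 1.8333

I(X;Y|Z) = 0.8742 + 0.9696 - 1.8333 = 0.0105 bits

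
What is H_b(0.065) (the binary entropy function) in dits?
0.1045 dits

The binary entropy function is:
H(p) = -p log(p) - (1-p) log(1-p)

H(0.065) = -0.065 × log_10(0.065) - 0.935 × log_10(0.935)
H(0.065) = 0.1045 dits

Note: Binary entropy is maximized at p=0.5 (H=1 bit) and minimized at p=0 or p=1 (H=0).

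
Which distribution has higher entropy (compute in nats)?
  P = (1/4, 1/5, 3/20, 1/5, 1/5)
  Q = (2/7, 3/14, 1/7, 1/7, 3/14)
P

Computing entropies in nats:
H(P) = 1.5968
H(Q) = 1.5741

Distribution P has higher entropy.

Intuition: The distribution closer to uniform (more spread out) has higher entropy.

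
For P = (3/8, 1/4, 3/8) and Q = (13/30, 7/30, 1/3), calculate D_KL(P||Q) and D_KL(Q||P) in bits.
D_KL(P||Q) = 0.0104, D_KL(Q||P) = 0.0105

KL divergence is not symmetric: D_KL(P||Q) ≠ D_KL(Q||P) in general.

D_KL(P||Q) = 0.0104 bits
D_KL(Q||P) = 0.0105 bits

No, they are not equal!

This asymmetry is why KL divergence is not a true distance metric.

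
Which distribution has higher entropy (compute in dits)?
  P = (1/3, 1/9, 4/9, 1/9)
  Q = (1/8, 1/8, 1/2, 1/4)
P

Computing entropies in dits:
H(P) = 0.5276
H(Q) = 0.5268

Distribution P has higher entropy.

Intuition: The distribution closer to uniform (more spread out) has higher entropy.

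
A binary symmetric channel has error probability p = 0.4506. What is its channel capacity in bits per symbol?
0.0071 bits

For a binary symmetric channel (BSC) with error probability p:
Capacity C = 1 - H(p) bits per symbol

where H(p) = -p log₂(p) - (1-p) log₂(1-p) is the binary entropy function.

H(0.4506) = 0.9929 bits
C = 1 - 0.9929 = 0.0071 bits per symbol

This means we can reliably transmit up to 0.0071 bits of information per channel use.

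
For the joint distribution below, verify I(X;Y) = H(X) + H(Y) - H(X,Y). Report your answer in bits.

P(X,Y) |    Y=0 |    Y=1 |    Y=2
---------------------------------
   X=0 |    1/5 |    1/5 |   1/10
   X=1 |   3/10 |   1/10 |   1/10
I(X;Y) = 0.0390 bits

Mutual information has multiple equivalent forms:
- I(X;Y) = H(X) - H(X|Y)
- I(X;Y) = H(Y) - H(Y|X)
- I(X;Y) = H(X) + H(Y) - H(X,Y)

Computing all quantities:
H(X) = 1.0000, H(Y) = 1.4855, H(X,Y) = 2.4464
H(X|Y) = 0.9610, H(Y|X) = 1.4464

Verification:
H(X) - H(X|Y) = 1.0000 - 0.9610 = 0.0390
H(Y) - H(Y|X) = 1.4855 - 1.4464 = 0.0390
H(X) + H(Y) - H(X,Y) = 1.0000 + 1.4855 - 2.4464 = 0.0390

All forms give I(X;Y) = 0.0390 bits. ✓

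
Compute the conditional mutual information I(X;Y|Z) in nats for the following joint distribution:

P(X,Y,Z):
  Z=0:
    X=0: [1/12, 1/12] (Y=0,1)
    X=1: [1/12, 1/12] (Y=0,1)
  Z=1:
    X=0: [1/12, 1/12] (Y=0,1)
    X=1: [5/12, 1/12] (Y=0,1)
0.0341 nats

Conditional mutual information: I(X;Y|Z) = H(X|Z) + H(Y|Z) - H(X,Y|Z)

H(Z) = 0.6365
H(X,Z) = 1.2425 → H(X|Z) = 0.6059
H(Y,Z) = 1.2425 → H(Y|Z) = 0.6059
H(X,Y,Z) = 1.8143 → H(X,Y|Z) = 1.1778

I(X;Y|Z) = 0.6059 + 0.6059 - 1.1778 = 0.0341 nats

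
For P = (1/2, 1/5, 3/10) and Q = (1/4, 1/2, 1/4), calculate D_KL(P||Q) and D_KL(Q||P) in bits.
D_KL(P||Q) = 0.3145, D_KL(Q||P) = 0.3452

KL divergence is not symmetric: D_KL(P||Q) ≠ D_KL(Q||P) in general.

D_KL(P||Q) = 0.3145 bits
D_KL(Q||P) = 0.3452 bits

No, they are not equal!

This asymmetry is why KL divergence is not a true distance metric.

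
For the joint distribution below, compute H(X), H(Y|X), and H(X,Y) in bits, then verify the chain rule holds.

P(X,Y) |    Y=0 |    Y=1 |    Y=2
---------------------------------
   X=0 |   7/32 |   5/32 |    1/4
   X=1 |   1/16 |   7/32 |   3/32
H(X,Y) = 2.4479, H(X) = 0.9544, H(Y|X) = 1.4935 (all in bits)

Chain rule: H(X,Y) = H(X) + H(Y|X)

Left side — joint entropy directly:
H(X,Y) = -Σ p(x,y) log p(x,y) = 2.4479 bits

Right side — compute H(Y|X) from the conditional distributions:
P(X) = (5/8, 3/8), so H(X) = 0.9544 bits
H(Y|X) = Σ_x P(X=x) · H(Y|X=x):
  P(Y|X=0) = (7/20, 1/4, 2/5), H(Y|X=0) = 1.5589, weight P(X=0) = 5/8
  P(Y|X=1) = (1/6, 7/12, 1/4), H(Y|X=1) = 1.3844, weight P(X=1) = 3/8
H(Y|X) = 1.4935 bits

H(X) + H(Y|X) = 0.9544 + 1.4935 = 2.4479 bits

Both sides equal 2.4479 bits. ✓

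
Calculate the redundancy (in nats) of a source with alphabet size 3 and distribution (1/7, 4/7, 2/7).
0.1429 nats

Redundancy measures how far a source is from maximum entropy:
R = H_max - H(X)

Maximum entropy for 3 symbols: H_max = log_e(3) = 1.0986 nats
Actual entropy: H(X) = 0.9557 nats
Redundancy: R = 1.0986 - 0.9557 = 0.1429 nats

This redundancy represents potential for compression: the source could be compressed by 0.1429 nats per symbol.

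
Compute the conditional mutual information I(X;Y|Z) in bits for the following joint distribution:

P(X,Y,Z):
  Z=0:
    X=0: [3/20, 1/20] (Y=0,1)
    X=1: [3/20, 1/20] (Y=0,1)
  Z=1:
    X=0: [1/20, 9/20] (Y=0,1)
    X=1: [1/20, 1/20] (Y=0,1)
0.0555 bits

Conditional mutual information: I(X;Y|Z) = H(X|Z) + H(Y|Z) - H(X,Y|Z)

H(Z) = 0.9710
H(X,Z) = 1.7610 → H(X|Z) = 0.7900
H(Y,Z) = 1.6855 → H(Y|Z) = 0.7145
H(X,Y,Z) = 2.4200 → H(X,Y|Z) = 1.4490

I(X;Y|Z) = 0.7900 + 0.7145 - 1.4490 = 0.0555 bits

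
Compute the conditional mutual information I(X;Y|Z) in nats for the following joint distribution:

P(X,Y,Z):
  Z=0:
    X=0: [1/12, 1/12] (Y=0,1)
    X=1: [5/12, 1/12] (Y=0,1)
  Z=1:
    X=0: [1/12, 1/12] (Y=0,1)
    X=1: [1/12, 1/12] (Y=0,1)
0.0341 nats

Conditional mutual information: I(X;Y|Z) = H(X|Z) + H(Y|Z) - H(X,Y|Z)

H(Z) = 0.6365
H(X,Z) = 1.2425 → H(X|Z) = 0.6059
H(Y,Z) = 1.2425 → H(Y|Z) = 0.6059
H(X,Y,Z) = 1.8143 → H(X,Y|Z) = 1.1778

I(X;Y|Z) = 0.6059 + 0.6059 - 1.1778 = 0.0341 nats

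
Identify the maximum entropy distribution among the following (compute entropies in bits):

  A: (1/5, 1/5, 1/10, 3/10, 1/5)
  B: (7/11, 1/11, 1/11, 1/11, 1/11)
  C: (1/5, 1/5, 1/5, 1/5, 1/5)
C

For a discrete distribution over n outcomes, entropy is maximized by the uniform distribution.

Computing entropies:
H(A) = 2.2464 bits
H(B) = 1.6729 bits
H(C) = 2.3219 bits

The uniform distribution (where all probabilities equal 1/5) achieves the maximum entropy of log_2(5) = 2.3219 bits.

Distribution C has the highest entropy.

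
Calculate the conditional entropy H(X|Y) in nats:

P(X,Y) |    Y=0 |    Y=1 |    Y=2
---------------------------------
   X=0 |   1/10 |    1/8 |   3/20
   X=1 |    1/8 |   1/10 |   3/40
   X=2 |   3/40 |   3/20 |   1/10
1.0740 nats

Using the chain rule: H(X|Y) = H(X,Y) - H(Y)

First, compute H(X,Y) = 2.1683 nats

Marginal P(Y) = (3/10, 3/8, 13/40)
H(Y) = 1.0943 nats

H(X|Y) = H(X,Y) - H(Y) = 2.1683 - 1.0943 = 1.0740 nats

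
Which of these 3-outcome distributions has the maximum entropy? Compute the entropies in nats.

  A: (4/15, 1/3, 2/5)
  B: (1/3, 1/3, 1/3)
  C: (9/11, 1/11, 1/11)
B

For a discrete distribution over n outcomes, entropy is maximized by the uniform distribution.

Computing entropies:
H(A) = 1.0852 nats
H(B) = 1.0986 nats
H(C) = 0.6002 nats

The uniform distribution (where all probabilities equal 1/3) achieves the maximum entropy of log_e(3) = 1.0986 nats.

Distribution B has the highest entropy.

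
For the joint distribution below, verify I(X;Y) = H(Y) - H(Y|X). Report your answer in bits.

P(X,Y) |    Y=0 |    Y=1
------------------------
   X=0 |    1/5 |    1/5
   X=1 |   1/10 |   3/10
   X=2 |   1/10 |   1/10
I(X;Y) = 0.0464 bits

Mutual information has multiple equivalent forms:
- I(X;Y) = H(X) - H(X|Y)
- I(X;Y) = H(Y) - H(Y|X)
- I(X;Y) = H(X) + H(Y) - H(X,Y)

Computing all quantities:
H(X) = 1.5219, H(Y) = 0.9710, H(X,Y) = 2.4464
H(X|Y) = 1.4755, H(Y|X) = 0.9245

Verification:
H(X) - H(X|Y) = 1.5219 - 1.4755 = 0.0464
H(Y) - H(Y|X) = 0.9710 - 0.9245 = 0.0464
H(X) + H(Y) - H(X,Y) = 1.5219 + 0.9710 - 2.4464 = 0.0464

All forms give I(X;Y) = 0.0464 bits. ✓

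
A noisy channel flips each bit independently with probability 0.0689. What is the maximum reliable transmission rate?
0.6382 bits

For a binary symmetric channel (BSC) with error probability p:
Capacity C = 1 - H(p) bits per symbol

where H(p) = -p log₂(p) - (1-p) log₂(1-p) is the binary entropy function.

H(0.0689) = 0.3618 bits
C = 1 - 0.3618 = 0.6382 bits per symbol

This means we can reliably transmit up to 0.6382 bits of information per channel use.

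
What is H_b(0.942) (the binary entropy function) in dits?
0.0962 dits

The binary entropy function is:
H(p) = -p log(p) - (1-p) log(1-p)

H(0.942) = -0.942 × log_10(0.942) - 0.058 × log_10(0.058)
H(0.942) = 0.0962 dits

Note: Binary entropy is maximized at p=0.5 (H=1 bit) and minimized at p=0 or p=1 (H=0).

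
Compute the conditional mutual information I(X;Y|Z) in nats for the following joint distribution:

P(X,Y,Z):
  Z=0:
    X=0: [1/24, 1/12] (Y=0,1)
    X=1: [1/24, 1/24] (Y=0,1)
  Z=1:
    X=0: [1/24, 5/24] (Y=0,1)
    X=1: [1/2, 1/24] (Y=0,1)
0.2371 nats

Conditional mutual information: I(X;Y|Z) = H(X|Z) + H(Y|Z) - H(X,Y|Z)

H(Z) = 0.5117
H(X,Z) = 1.1457 → H(X|Z) = 0.6339
H(Y,Z) = 1.1457 → H(Y|Z) = 0.6339
H(X,Y,Z) = 1.5425 → H(X,Y|Z) = 1.0308

I(X;Y|Z) = 0.6339 + 0.6339 - 1.0308 = 0.2371 nats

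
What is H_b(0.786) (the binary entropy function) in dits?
0.2255 dits

The binary entropy function is:
H(p) = -p log(p) - (1-p) log(1-p)

H(0.786) = -0.786 × log_10(0.786) - 0.214 × log_10(0.214)
H(0.786) = 0.2255 dits

Note: Binary entropy is maximized at p=0.5 (H=1 bit) and minimized at p=0 or p=1 (H=0).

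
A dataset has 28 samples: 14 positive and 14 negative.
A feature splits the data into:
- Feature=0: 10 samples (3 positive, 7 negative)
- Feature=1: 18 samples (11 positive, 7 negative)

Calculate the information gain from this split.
0.0655 bits

Information Gain = H(Y) - H(Y|Feature)

Before split:
P(positive) = 14/28 = 0.5000
H(Y) = 1.0000 bits

After split:
Feature=0: H = 0.8813 bits (weight = 10/28)
Feature=1: H = 0.9641 bits (weight = 18/28)
H(Y|Feature) = (10/28)×0.8813 + (18/28)×0.9641 = 0.9345 bits

Information Gain = 1.0000 - 0.9345 = 0.0655 bits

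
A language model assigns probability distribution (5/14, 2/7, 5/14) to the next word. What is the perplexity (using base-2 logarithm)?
2.9843

Perplexity is 2^H (or exp(H) for natural log).

First, H = -Σ p log p = 1.5774 bits
Perplexity = 2^1.5774 = 2.9843

Interpretation: The model's uncertainty is equivalent to choosing uniformly among 3.0 options.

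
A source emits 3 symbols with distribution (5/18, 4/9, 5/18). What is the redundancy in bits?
0.0383 bits

Redundancy measures how far a source is from maximum entropy:
R = H_max - H(X)

Maximum entropy for 3 symbols: H_max = log_2(3) = 1.5850 bits
Actual entropy: H(X) = 1.5466 bits
Redundancy: R = 1.5850 - 1.5466 = 0.0383 bits

This redundancy represents potential for compression: the source could be compressed by 0.0383 bits per symbol.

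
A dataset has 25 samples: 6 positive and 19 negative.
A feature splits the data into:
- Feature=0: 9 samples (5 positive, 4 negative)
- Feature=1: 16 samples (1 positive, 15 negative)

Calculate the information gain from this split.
0.2224 bits

Information Gain = H(Y) - H(Y|Feature)

Before split:
P(positive) = 6/25 = 0.2400
H(Y) = 0.7950 bits

After split:
Feature=0: H = 0.9911 bits (weight = 9/25)
Feature=1: H = 0.3373 bits (weight = 16/25)
H(Y|Feature) = (9/25)×0.9911 + (16/25)×0.3373 = 0.5727 bits

Information Gain = 0.7950 - 0.5727 = 0.2224 bits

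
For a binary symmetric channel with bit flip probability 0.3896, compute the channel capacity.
0.0355 bits

For a binary symmetric channel (BSC) with error probability p:
Capacity C = 1 - H(p) bits per symbol

where H(p) = -p log₂(p) - (1-p) log₂(1-p) is the binary entropy function.

H(0.3896) = 0.9645 bits
C = 1 - 0.9645 = 0.0355 bits per symbol

This means we can reliably transmit up to 0.0355 bits of information per channel use.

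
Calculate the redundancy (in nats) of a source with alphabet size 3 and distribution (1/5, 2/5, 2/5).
0.0437 nats

Redundancy measures how far a source is from maximum entropy:
R = H_max - H(X)

Maximum entropy for 3 symbols: H_max = log_e(3) = 1.0986 nats
Actual entropy: H(X) = 1.0549 nats
Redundancy: R = 1.0986 - 1.0549 = 0.0437 nats

This redundancy represents potential for compression: the source could be compressed by 0.0437 nats per symbol.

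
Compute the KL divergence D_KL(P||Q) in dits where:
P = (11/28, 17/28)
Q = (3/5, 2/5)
0.0378 dits

KL divergence: D_KL(P||Q) = Σ p(x) log(p(x)/q(x))

Computing term by term:
  x=0: 11/28 × log_10[(11/28)/(3/5)] = 11/28 × -0.1839 = -0.0723
  x=1: 17/28 × log_10[(17/28)/(2/5)] = 17/28 × 0.1812 = 0.1100

D_KL(P||Q) = 0.0378 dits

Note: KL divergence is always non-negative and equals 0 iff P = Q.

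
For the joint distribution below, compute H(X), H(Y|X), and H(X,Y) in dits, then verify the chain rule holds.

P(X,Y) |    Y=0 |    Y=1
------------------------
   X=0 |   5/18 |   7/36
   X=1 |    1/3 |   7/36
H(X,Y) = 0.5901, H(X) = 0.3004, H(Y|X) = 0.2898 (all in dits)

Chain rule: H(X,Y) = H(X) + H(Y|X)

Left side — joint entropy directly:
H(X,Y) = -Σ p(x,y) log p(x,y) = 0.5901 dits

Right side — compute H(Y|X) from the conditional distributions:
P(X) = (17/36, 19/36), so H(X) = 0.3004 dits
H(Y|X) = Σ_x P(X=x) · H(Y|X=x):
  P(Y|X=0) = (10/17, 7/17), H(Y|X=0) = 0.2942, weight P(X=0) = 17/36
  P(Y|X=1) = (12/19, 7/19), H(Y|X=1) = 0.2858, weight P(X=1) = 19/36
H(Y|X) = 0.2898 dits

H(X) + H(Y|X) = 0.3004 + 0.2898 = 0.5901 dits

Both sides equal 0.5901 dits. ✓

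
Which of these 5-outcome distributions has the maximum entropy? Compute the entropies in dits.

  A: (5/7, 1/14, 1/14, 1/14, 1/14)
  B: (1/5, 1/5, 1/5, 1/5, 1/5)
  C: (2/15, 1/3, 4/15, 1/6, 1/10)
B

For a discrete distribution over n outcomes, entropy is maximized by the uniform distribution.

Computing entropies:
H(A) = 0.4318 dits
H(B) = 0.6990 dits
H(C) = 0.6585 dits

The uniform distribution (where all probabilities equal 1/5) achieves the maximum entropy of log_10(5) = 0.6990 dits.

Distribution B has the highest entropy.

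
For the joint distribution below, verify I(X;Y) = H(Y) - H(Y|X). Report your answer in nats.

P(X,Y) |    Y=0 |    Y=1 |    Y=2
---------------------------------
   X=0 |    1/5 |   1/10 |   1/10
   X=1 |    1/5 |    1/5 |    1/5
I(X;Y) = 0.0138 nats

Mutual information has multiple equivalent forms:
- I(X;Y) = H(X) - H(X|Y)
- I(X;Y) = H(Y) - H(Y|X)
- I(X;Y) = H(X) + H(Y) - H(X,Y)

Computing all quantities:
H(X) = 0.6730, H(Y) = 1.0889, H(X,Y) = 1.7481
H(X|Y) = 0.6592, H(Y|X) = 1.0751

Verification:
H(X) - H(X|Y) = 0.6730 - 0.6592 = 0.0138
H(Y) - H(Y|X) = 1.0889 - 1.0751 = 0.0138
H(X) + H(Y) - H(X,Y) = 0.6730 + 1.0889 - 1.7481 = 0.0138

All forms give I(X;Y) = 0.0138 nats. ✓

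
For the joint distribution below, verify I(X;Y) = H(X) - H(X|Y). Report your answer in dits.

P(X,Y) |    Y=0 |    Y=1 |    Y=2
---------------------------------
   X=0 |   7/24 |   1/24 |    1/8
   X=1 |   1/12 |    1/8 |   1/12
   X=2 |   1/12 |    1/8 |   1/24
I(X;Y) = 0.0442 dits

Mutual information has multiple equivalent forms:
- I(X;Y) = H(X) - H(X|Y)
- I(X;Y) = H(Y) - H(Y|X)
- I(X;Y) = H(X) + H(Y) - H(X,Y)

Computing all quantities:
H(X) = 0.4619, H(Y) = 0.4619, H(X,Y) = 0.8795
H(X|Y) = 0.4177, H(Y|X) = 0.4177

Verification:
H(X) - H(X|Y) = 0.4619 - 0.4177 = 0.0442
H(Y) - H(Y|X) = 0.4619 - 0.4177 = 0.0442
H(X) + H(Y) - H(X,Y) = 0.4619 + 0.4619 - 0.8795 = 0.0442

All forms give I(X;Y) = 0.0442 dits. ✓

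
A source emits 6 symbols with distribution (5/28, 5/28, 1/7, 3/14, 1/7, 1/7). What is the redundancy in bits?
0.0179 bits

Redundancy measures how far a source is from maximum entropy:
R = H_max - H(X)

Maximum entropy for 6 symbols: H_max = log_2(6) = 2.5850 bits
Actual entropy: H(X) = 2.5670 bits
Redundancy: R = 2.5850 - 2.5670 = 0.0179 bits

This redundancy represents potential for compression: the source could be compressed by 0.0179 bits per symbol.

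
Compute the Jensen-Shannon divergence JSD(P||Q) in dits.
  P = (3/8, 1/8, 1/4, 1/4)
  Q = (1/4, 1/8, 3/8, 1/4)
0.0055 dits

Jensen-Shannon divergence is:
JSD(P||Q) = 0.5 × D_KL(P||M) + 0.5 × D_KL(Q||M)
where M = 0.5 × (P + Q) is the mixture distribution.

M = 0.5 × (3/8, 1/8, 1/4, 1/4) + 0.5 × (1/4, 1/8, 3/8, 1/4) = (5/16, 1/8, 5/16, 1/4)

D_KL(P||M) = 0.0055 dits
D_KL(Q||M) = 0.0055 dits

JSD(P||Q) = 0.5 × 0.0055 + 0.5 × 0.0055 = 0.0055 dits

Unlike KL divergence, JSD is symmetric and bounded: 0 ≤ JSD ≤ log(2).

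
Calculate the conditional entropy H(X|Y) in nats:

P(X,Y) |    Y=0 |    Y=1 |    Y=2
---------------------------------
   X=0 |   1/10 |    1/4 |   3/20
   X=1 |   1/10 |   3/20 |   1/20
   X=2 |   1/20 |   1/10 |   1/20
1.0161 nats

Using the chain rule: H(X|Y) = H(X,Y) - H(Y)

First, compute H(X,Y) = 2.0558 nats

Marginal P(Y) = (1/4, 1/2, 1/4)
H(Y) = 1.0397 nats

H(X|Y) = H(X,Y) - H(Y) = 2.0558 - 1.0397 = 1.0161 nats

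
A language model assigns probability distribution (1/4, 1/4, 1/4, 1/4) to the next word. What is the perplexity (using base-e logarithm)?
4.0000

Perplexity is e^H (or exp(H) for natural log).

First, H = -Σ p log p = 1.3863 nats
Perplexity = e^1.3863 = 4.0000

Interpretation: The model's uncertainty is equivalent to choosing uniformly among 4.0 options.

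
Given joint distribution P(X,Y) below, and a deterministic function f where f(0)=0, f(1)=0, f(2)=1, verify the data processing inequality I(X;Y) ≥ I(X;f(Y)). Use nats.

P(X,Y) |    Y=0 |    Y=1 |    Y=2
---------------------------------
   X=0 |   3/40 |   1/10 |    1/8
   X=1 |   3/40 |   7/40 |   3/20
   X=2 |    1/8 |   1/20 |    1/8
I(X;Y) = 0.0378, I(X;f(Y)) = 0.0009, inequality holds: 0.0378 ≥ 0.0009

Data Processing Inequality: For any Markov chain X → Y → Z, we have I(X;Y) ≥ I(X;Z).

Here Z = f(Y) is a deterministic function of Y, forming X → Y → Z.

Original I(X;Y) = 0.0378 nats

After applying f:
P(X,Z) where Z=f(Y):
- P(X,Z=0) = P(X,Y=0) + P(X,Y=1)
- P(X,Z=1) = P(X,Y=2)

I(X;Z) = I(X;f(Y)) = 0.0009 nats

Verification: 0.0378 ≥ 0.0009 ✓

Information cannot be created by processing; the function f can only lose information about X.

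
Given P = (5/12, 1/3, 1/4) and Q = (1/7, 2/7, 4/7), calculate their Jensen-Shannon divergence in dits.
0.0296 dits

Jensen-Shannon divergence is:
JSD(P||Q) = 0.5 × D_KL(P||M) + 0.5 × D_KL(Q||M)
where M = 0.5 × (P + Q) is the mixture distribution.

M = 0.5 × (5/12, 1/3, 1/4) + 0.5 × (1/7, 2/7, 4/7) = (0.279762, 0.309524, 0.410714)

D_KL(P||M) = 0.0289 dits
D_KL(Q||M) = 0.0303 dits

JSD(P||Q) = 0.5 × 0.0289 + 0.5 × 0.0303 = 0.0296 dits

Unlike KL divergence, JSD is symmetric and bounded: 0 ≤ JSD ≤ log(2).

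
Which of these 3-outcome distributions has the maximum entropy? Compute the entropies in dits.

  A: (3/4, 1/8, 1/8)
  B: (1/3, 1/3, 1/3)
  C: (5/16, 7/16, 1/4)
B

For a discrete distribution over n outcomes, entropy is maximized by the uniform distribution.

Computing entropies:
H(A) = 0.3195 dits
H(B) = 0.4771 dits
H(C) = 0.4654 dits

The uniform distribution (where all probabilities equal 1/3) achieves the maximum entropy of log_10(3) = 0.4771 dits.

Distribution B has the highest entropy.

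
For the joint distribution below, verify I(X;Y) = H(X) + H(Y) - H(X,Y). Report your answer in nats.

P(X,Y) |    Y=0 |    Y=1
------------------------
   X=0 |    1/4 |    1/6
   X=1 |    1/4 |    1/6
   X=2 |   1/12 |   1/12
I(X;Y) = 0.0028 nats

Mutual information has multiple equivalent forms:
- I(X;Y) = H(X) - H(X|Y)
- I(X;Y) = H(Y) - H(Y|X)
- I(X;Y) = H(X) + H(Y) - H(X,Y)

Computing all quantities:
H(X) = 1.0282, H(Y) = 0.6792, H(X,Y) = 1.7046
H(X|Y) = 1.0254, H(Y|X) = 0.6764

Verification:
H(X) - H(X|Y) = 1.0282 - 1.0254 = 0.0028
H(Y) - H(Y|X) = 0.6792 - 0.6764 = 0.0028
H(X) + H(Y) - H(X,Y) = 1.0282 + 0.6792 - 1.7046 = 0.0028

All forms give I(X;Y) = 0.0028 nats. ✓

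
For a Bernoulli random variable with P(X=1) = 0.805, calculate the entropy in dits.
0.2143 dits

The binary entropy function is:
H(p) = -p log(p) - (1-p) log(1-p)

H(0.805) = -0.805 × log_10(0.805) - 0.195 × log_10(0.195)
H(0.805) = 0.2143 dits

Note: Binary entropy is maximized at p=0.5 (H=1 bit) and minimized at p=0 or p=1 (H=0).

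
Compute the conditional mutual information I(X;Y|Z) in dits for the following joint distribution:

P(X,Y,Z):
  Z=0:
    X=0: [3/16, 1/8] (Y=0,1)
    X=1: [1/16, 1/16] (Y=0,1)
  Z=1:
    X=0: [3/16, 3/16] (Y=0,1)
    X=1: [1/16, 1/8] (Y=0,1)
0.0039 dits

Conditional mutual information: I(X;Y|Z) = H(X|Z) + H(Y|Z) - H(X,Y|Z)

H(Z) = 0.2976
H(X,Z) = 0.5668 → H(X|Z) = 0.2692
H(Y,Z) = 0.5952 → H(Y|Z) = 0.2976
H(X,Y,Z) = 0.8605 → H(X,Y|Z) = 0.5629

I(X;Y|Z) = 0.2692 + 0.2976 - 0.5629 = 0.0039 dits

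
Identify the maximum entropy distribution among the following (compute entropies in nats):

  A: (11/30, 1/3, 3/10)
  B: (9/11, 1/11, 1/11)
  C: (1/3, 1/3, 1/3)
C

For a discrete distribution over n outcomes, entropy is maximized by the uniform distribution.

Computing entropies:
H(A) = 1.0953 nats
H(B) = 0.6002 nats
H(C) = 1.0986 nats

The uniform distribution (where all probabilities equal 1/3) achieves the maximum entropy of log_e(3) = 1.0986 nats.

Distribution C has the highest entropy.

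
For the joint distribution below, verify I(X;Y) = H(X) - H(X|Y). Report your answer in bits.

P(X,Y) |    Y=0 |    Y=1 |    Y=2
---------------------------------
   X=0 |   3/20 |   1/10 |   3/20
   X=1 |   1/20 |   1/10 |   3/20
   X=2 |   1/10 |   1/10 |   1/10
I(X;Y) = 0.0332 bits

Mutual information has multiple equivalent forms:
- I(X;Y) = H(X) - H(X|Y)
- I(X;Y) = H(Y) - H(Y|X)
- I(X;Y) = H(X) + H(Y) - H(X,Y)

Computing all quantities:
H(X) = 1.5710, H(Y) = 1.5710, H(X,Y) = 3.1087
H(X|Y) = 1.5377, H(Y|X) = 1.5377

Verification:
H(X) - H(X|Y) = 1.5710 - 1.5377 = 0.0332
H(Y) - H(Y|X) = 1.5710 - 1.5377 = 0.0332
H(X) + H(Y) - H(X,Y) = 1.5710 + 1.5710 - 3.1087 = 0.0332

All forms give I(X;Y) = 0.0332 bits. ✓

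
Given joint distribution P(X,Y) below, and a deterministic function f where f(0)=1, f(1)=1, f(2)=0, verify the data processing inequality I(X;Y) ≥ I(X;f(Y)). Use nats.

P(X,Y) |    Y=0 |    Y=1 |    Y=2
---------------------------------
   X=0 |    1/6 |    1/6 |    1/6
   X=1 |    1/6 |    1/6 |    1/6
I(X;Y) = 0.0000, I(X;f(Y)) = 0.0000, inequality holds: 0.0000 ≥ 0.0000

Data Processing Inequality: For any Markov chain X → Y → Z, we have I(X;Y) ≥ I(X;Z).

Here Z = f(Y) is a deterministic function of Y, forming X → Y → Z.

Original I(X;Y) = 0.0000 nats

After applying f:
P(X,Z) where Z=f(Y):
- P(X,Z=0) = P(X,Y=2)
- P(X,Z=1) = P(X,Y=0) + P(X,Y=1)

I(X;Z) = I(X;f(Y)) = 0.0000 nats

Verification: 0.0000 ≥ 0.0000 ✓

Information cannot be created by processing; the function f can only lose information about X.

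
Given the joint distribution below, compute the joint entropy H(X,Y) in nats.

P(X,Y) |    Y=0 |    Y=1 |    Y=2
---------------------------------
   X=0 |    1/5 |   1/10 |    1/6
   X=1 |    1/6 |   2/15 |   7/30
1.7576 nats

Joint entropy is H(X,Y) = -Σ_{x,y} p(x,y) log p(x,y).

Summing over all non-zero entries:
H(X,Y) = -[1/5·log_e(1/5) + 1/10·log_e(1/10) + 1/6·log_e(1/6) + 1/6·log_e(1/6) + 2/15·log_e(2/15) + 7/30·log_e(7/30)]
H(X,Y) = 1.7576 nats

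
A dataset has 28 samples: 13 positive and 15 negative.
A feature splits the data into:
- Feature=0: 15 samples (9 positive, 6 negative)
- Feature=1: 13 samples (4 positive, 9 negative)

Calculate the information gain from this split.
0.0627 bits

Information Gain = H(Y) - H(Y|Feature)

Before split:
P(positive) = 13/28 = 0.4643
H(Y) = 0.9963 bits

After split:
Feature=0: H = 0.9710 bits (weight = 15/28)
Feature=1: H = 0.8905 bits (weight = 13/28)
H(Y|Feature) = (15/28)×0.9710 + (13/28)×0.8905 = 0.9336 bits

Information Gain = 0.9963 - 0.9336 = 0.0627 bits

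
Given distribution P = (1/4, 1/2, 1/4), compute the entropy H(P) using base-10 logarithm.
0.4515 dits

Shannon entropy is H(X) = -Σ p(x) log p(x).

For P = (1/4, 1/2, 1/4):
H = -1/4 × log_10(1/4) -1/2 × log_10(1/2) -1/4 × log_10(1/4)
H = 0.4515 dits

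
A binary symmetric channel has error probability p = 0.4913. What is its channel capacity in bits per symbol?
0.0002 bits

For a binary symmetric channel (BSC) with error probability p:
Capacity C = 1 - H(p) bits per symbol

where H(p) = -p log₂(p) - (1-p) log₂(1-p) is the binary entropy function.

H(0.4913) = 0.9998 bits
C = 1 - 0.9998 = 0.0002 bits per symbol

This means we can reliably transmit up to 0.0002 bits of information per channel use.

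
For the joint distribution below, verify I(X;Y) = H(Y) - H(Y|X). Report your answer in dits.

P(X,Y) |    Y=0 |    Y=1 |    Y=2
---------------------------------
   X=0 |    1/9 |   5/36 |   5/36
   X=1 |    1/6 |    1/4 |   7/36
I(X;Y) = 0.0006 dits

Mutual information has multiple equivalent forms:
- I(X;Y) = H(X) - H(X|Y)
- I(X;Y) = H(Y) - H(Y|X)
- I(X;Y) = H(X) + H(Y) - H(X,Y)

Computing all quantities:
H(X) = 0.2902, H(Y) = 0.4731, H(X,Y) = 0.7627
H(X|Y) = 0.2896, H(Y|X) = 0.4725

Verification:
H(X) - H(X|Y) = 0.2902 - 0.2896 = 0.0006
H(Y) - H(Y|X) = 0.4731 - 0.4725 = 0.0006
H(X) + H(Y) - H(X,Y) = 0.2902 + 0.4731 - 0.7627 = 0.0006

All forms give I(X;Y) = 0.0006 dits. ✓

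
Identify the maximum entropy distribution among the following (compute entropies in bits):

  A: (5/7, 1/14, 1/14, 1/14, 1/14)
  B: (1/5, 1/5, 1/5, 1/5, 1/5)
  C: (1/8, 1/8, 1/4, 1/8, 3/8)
B

For a discrete distribution over n outcomes, entropy is maximized by the uniform distribution.

Computing entropies:
H(A) = 1.4345 bits
H(B) = 2.3219 bits
H(C) = 2.1556 bits

The uniform distribution (where all probabilities equal 1/5) achieves the maximum entropy of log_2(5) = 2.3219 bits.

Distribution B has the highest entropy.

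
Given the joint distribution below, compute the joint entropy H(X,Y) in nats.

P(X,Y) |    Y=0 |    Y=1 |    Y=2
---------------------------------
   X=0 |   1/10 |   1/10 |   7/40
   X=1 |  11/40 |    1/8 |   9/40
1.7161 nats

Joint entropy is H(X,Y) = -Σ_{x,y} p(x,y) log p(x,y).

Summing over all non-zero entries:
H(X,Y) = -[1/10·log_e(1/10) + 1/10·log_e(1/10) + 7/40·log_e(7/40) + 11/40·log_e(11/40) + 1/8·log_e(1/8) + 9/40·log_e(9/40)]
H(X,Y) = 1.7161 nats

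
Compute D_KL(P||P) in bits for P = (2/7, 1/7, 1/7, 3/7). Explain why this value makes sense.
0.0000 bits

KL divergence satisfies the Gibbs inequality: D_KL(P||Q) ≥ 0 for all distributions P, Q.

D_KL(P||Q) = Σ p(x) log(p(x)/q(x))
Each term is p(x) × log_2(p(x)/p(x)) = p(x) × log_2(1) = 0, so the sum is 0.
D_KL(P||Q) = 0.0000 bits

When P = Q, the KL divergence is exactly 0, as there is no 'divergence' between identical distributions.

This non-negativity is a fundamental property: relative entropy cannot be negative because it measures how different Q is from P.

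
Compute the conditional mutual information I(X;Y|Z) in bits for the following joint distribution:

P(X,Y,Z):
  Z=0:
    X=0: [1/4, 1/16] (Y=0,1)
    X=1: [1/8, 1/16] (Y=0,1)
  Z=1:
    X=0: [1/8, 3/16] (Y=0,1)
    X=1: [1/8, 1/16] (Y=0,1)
0.0323 bits

Conditional mutual information: I(X;Y|Z) = H(X|Z) + H(Y|Z) - H(X,Y|Z)

H(Z) = 1.0000
H(X,Z) = 1.9544 → H(X|Z) = 0.9544
H(Y,Z) = 1.9056 → H(Y|Z) = 0.9056
H(X,Y,Z) = 2.8278 → H(X,Y|Z) = 1.8278

I(X;Y|Z) = 0.9544 + 0.9056 - 1.8278 = 0.0323 bits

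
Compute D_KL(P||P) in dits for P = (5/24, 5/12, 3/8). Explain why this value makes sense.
0.0000 dits

KL divergence satisfies the Gibbs inequality: D_KL(P||Q) ≥ 0 for all distributions P, Q.

D_KL(P||Q) = Σ p(x) log(p(x)/q(x))
Each term is p(x) × log_10(p(x)/p(x)) = p(x) × log_10(1) = 0, so the sum is 0.
D_KL(P||Q) = 0.0000 dits

When P = Q, the KL divergence is exactly 0, as there is no 'divergence' between identical distributions.

This non-negativity is a fundamental property: relative entropy cannot be negative because it measures how different Q is from P.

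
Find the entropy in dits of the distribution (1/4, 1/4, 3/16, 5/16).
0.5952 dits

Shannon entropy is H(X) = -Σ p(x) log p(x).

For P = (1/4, 1/4, 3/16, 5/16):
H = -1/4 × log_10(1/4) -1/4 × log_10(1/4) -3/16 × log_10(3/16) -5/16 × log_10(5/16)
H = 0.5952 dits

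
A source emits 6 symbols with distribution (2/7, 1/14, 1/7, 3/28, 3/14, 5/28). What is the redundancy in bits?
0.1303 bits

Redundancy measures how far a source is from maximum entropy:
R = H_max - H(X)

Maximum entropy for 6 symbols: H_max = log_2(6) = 2.5850 bits
Actual entropy: H(X) = 2.4547 bits
Redundancy: R = 2.5850 - 2.4547 = 0.1303 bits

This redundancy represents potential for compression: the source could be compressed by 0.1303 bits per symbol.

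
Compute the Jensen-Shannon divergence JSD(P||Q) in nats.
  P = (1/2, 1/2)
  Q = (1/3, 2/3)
0.0144 nats

Jensen-Shannon divergence is:
JSD(P||Q) = 0.5 × D_KL(P||M) + 0.5 × D_KL(Q||M)
where M = 0.5 × (P + Q) is the mixture distribution.

M = 0.5 × (1/2, 1/2) + 0.5 × (1/3, 2/3) = (5/12, 7/12)

D_KL(P||M) = 0.0141 nats
D_KL(Q||M) = 0.0146 nats

JSD(P||Q) = 0.5 × 0.0141 + 0.5 × 0.0146 = 0.0144 nats

Unlike KL divergence, JSD is symmetric and bounded: 0 ≤ JSD ≤ log(2).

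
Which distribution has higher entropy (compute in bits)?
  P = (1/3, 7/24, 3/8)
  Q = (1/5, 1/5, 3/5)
P

Computing entropies in bits:
H(P) = 1.5774
H(Q) = 1.3710

Distribution P has higher entropy.

Intuition: The distribution closer to uniform (more spread out) has higher entropy.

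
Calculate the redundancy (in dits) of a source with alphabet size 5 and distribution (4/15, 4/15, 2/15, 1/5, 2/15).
0.0197 dits

Redundancy measures how far a source is from maximum entropy:
R = H_max - H(X)

Maximum entropy for 5 symbols: H_max = log_10(5) = 0.6990 dits
Actual entropy: H(X) = 0.6793 dits
Redundancy: R = 0.6990 - 0.6793 = 0.0197 dits

This redundancy represents potential for compression: the source could be compressed by 0.0197 dits per symbol.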